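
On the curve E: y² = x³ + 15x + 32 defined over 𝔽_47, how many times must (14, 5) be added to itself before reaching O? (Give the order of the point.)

2P: tangent at (14, 5): λ = (3·14² + 15)/(2·5) ≡ 39/10. 10⁻¹ ≡ 33 (mod 47), so λ ≡ 39·33 ≡ 18.
  x = λ² - 14 - 14 = 324 - 28 ≡ 14; y = λ·(14 - 14) - 5 ≡ 42. → (14, 42)
3P: (14, 42) + (14, 5): same x and y₁ ≡ -y₂, so the sum is O.
3P = O, so the order is 3.

3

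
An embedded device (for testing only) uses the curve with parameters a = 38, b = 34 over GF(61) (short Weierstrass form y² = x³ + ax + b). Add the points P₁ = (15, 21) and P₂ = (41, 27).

(15, 21) + (41, 27). λ = (27 - 21)/(41 - 15) ≡ 6/26 mod 61. 26⁻¹ ≡ 54 (mod 61), so λ ≡ 19.
  x = λ² - 15 - 41 = 361 - 56 ≡ 0; y = λ·(15 - 0) - 21 ≡ 20. → (0, 20)

(0, 20)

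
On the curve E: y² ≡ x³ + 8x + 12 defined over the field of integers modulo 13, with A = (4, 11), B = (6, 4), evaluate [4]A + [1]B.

(11, 12)

First 4A:
Repeated addition: build up to 4A.
2A: tangent at (4, 11): λ = (3·4² + 8)/(2·11) ≡ 4/9. 9⁻¹ ≡ 3 (mod 13), so λ ≡ 4·3 ≡ 12.
  x = λ² - 4 - 4 = 144 - 8 ≡ 6; y = λ·(4 - 6) - 11 ≡ 4. → (6, 4)
3A: (6, 4) + (4, 11). λ = (11 - 4)/(4 - 6) ≡ 7/11 mod 13. 11⁻¹ ≡ 6 (mod 13), so λ ≡ 3.
  x = λ² - 6 - 4 = 9 - 10 ≡ 12; y = λ·(6 - 12) - 4 ≡ 4. → (12, 4)
4A: (12, 4) + (4, 11). λ = (11 - 4)/(4 - 12) ≡ 7/5 mod 13. 5⁻¹ ≡ 8 (mod 13) since 5·8 = 40 ≡ 1, so λ ≡ 4.
  x = λ² - 12 - 4 = 16 - 16 ≡ 0; y = λ·(12 - 0) - 4 ≡ 5. → (0, 5)
4A = (0, 5).
Finally 4A + B:
(0, 5) + (6, 4). λ = (4 - 5)/(6 - 0) ≡ 12/6 mod 13. 6⁻¹ ≡ 11 (mod 13), so λ ≡ 2.
  x = λ² - 0 - 6 = 4 - 6 ≡ 11; y = λ·(0 - 11) - 5 ≡ 12. → (11, 12)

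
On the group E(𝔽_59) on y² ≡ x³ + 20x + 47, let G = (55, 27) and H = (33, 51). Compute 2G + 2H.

(36, 39)

First 2G:
Repeated addition: build up to 2G.
2G: tangent at (55, 27): λ = (3·55² + 20)/(2·27) ≡ 9/54. 54⁻¹ ≡ 47 (mod 59) since 54·47 = 2538 ≡ 1, so λ ≡ 9·47 ≡ 10.
  x = λ² - 55 - 55 = 100 - 110 ≡ 49; y = λ·(55 - 49) - 27 ≡ 33. → (49, 33)
2G = (49, 33).
Next 2H:
Repeated addition: build up to 2H.
2H: tangent at (33, 51): λ = (3·33² + 20)/(2·51) ≡ 42/43. 43⁻¹ ≡ 11 (mod 59), so λ ≡ 42·11 ≡ 49.
  x = λ² - 33 - 33 = 2401 - 66 ≡ 34; y = λ·(33 - 34) - 51 ≡ 18. → (34, 18)
2H = (34, 18).
Finally 2G + 2H:
(49, 33) + (34, 18). λ = (18 - 33)/(34 - 49) ≡ 44/44 mod 59. 44⁻¹ ≡ 55 (mod 59) since 44·55 = 2420 ≡ 1, so λ ≡ 1.
  x = λ² - 49 - 34 = 1 - 83 ≡ 36; y = λ·(49 - 36) - 33 ≡ 39. → (36, 39)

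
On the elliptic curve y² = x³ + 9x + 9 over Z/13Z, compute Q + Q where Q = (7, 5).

tangent at (7, 5): λ = (3·7² + 9)/(2·5) ≡ 0/10. 10⁻¹ ≡ 4 (mod 13), so λ ≡ 0·4 ≡ 0.
  x = λ² - 7 - 7 = 0 - 14 ≡ 12; y = λ·(7 - 12) - 5 ≡ 8. → (12, 8)

(12, 8)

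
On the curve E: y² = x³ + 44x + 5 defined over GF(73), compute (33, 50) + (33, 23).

O

The two points share x = 33 and their y-coordinates satisfy 50 + 23 ≡ 0 (mod 73), so they are inverses. Their sum is the point at infinity.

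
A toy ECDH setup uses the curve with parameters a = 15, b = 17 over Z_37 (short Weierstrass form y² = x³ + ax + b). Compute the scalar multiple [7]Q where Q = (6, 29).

(12, 36)

Double-and-add on 7 = (111)₂. Start with Q = (6, 29) for the leading 1-bit.
double: tangent at (6, 29): λ = (3·6² + 15)/(2·29) ≡ 12/21. 21⁻¹ ≡ 30 (mod 37) since 21·30 = 630 ≡ 1, so λ ≡ 12·30 ≡ 27.
  x = λ² - 6 - 6 = 729 - 12 ≡ 14; y = λ·(6 - 14) - 29 ≡ 14. → (14, 14)
add Q: (14, 14) + (6, 29). λ = (29 - 14)/(6 - 14) ≡ 15/29 mod 37. 29⁻¹ ≡ 23 (mod 37), so λ ≡ 12.
  x = λ² - 14 - 6 = 144 - 20 ≡ 13; y = λ·(14 - 13) - 14 ≡ 35. → (13, 35)
double: tangent at (13, 35): λ = (3·13² + 15)/(2·35) ≡ 4/33. 33⁻¹ ≡ 9 (mod 37) since 33·9 = 297 ≡ 1, so λ ≡ 4·9 ≡ 36.
  x = λ² - 13 - 13 = 1296 - 26 ≡ 12; y = λ·(13 - 12) - 35 ≡ 1. → (12, 1)
add Q: (12, 1) + (6, 29). λ = (29 - 1)/(6 - 12) ≡ 28/31 mod 37. 31⁻¹ ≡ 6 (mod 37), so λ ≡ 20.
  x = λ² - 12 - 6 = 400 - 18 ≡ 12; y = λ·(12 - 12) - 1 ≡ 36. → (12, 36)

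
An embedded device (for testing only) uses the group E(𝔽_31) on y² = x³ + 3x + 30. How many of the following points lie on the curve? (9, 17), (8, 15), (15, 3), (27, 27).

3

(9, 17): 17² ≡ 10, rhs ≡ 11 → off.
(8, 15): 15² ≡ 8, rhs ≡ 8 → on.
(15, 3): 3² ≡ 9, rhs ≡ 9 → on.
(27, 27): 27² ≡ 16, rhs ≡ 16 → on.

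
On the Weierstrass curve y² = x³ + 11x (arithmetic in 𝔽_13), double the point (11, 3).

tangent at (11, 3): λ = (3·11² + 11)/(2·3) ≡ 10/6. 6⁻¹ ≡ 11 (mod 13), so λ ≡ 10·11 ≡ 6.
  x = λ² - 11 - 11 = 36 - 22 ≡ 1; y = λ·(11 - 1) - 3 ≡ 5. → (1, 5)

(1, 5)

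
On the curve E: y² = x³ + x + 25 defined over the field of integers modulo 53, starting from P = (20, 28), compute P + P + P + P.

(19, 38)

Repeated addition: build up to 4P.
2P: tangent at (20, 28): λ = (3·20² + 1)/(2·28) ≡ 35/3. 3⁻¹ ≡ 18 (mod 53), so λ ≡ 35·18 ≡ 47.
  x = λ² - 20 - 20 = 2209 - 40 ≡ 49; y = λ·(20 - 49) - 28 ≡ 40. → (49, 40)
3P: (49, 40) + (20, 28). λ = (28 - 40)/(20 - 49) ≡ 41/24 mod 53. 24⁻¹ ≡ 42 (mod 53), so λ ≡ 26.
  x = λ² - 49 - 20 = 676 - 69 ≡ 24; y = λ·(49 - 24) - 40 ≡ 27. → (24, 27)
4P: (24, 27) + (20, 28). λ = (28 - 27)/(20 - 24) ≡ 1/49 mod 53. 49⁻¹ ≡ 13 (mod 53), so λ ≡ 13.
  x = λ² - 24 - 20 = 169 - 44 ≡ 19; y = λ·(24 - 19) - 27 ≡ 38. → (19, 38)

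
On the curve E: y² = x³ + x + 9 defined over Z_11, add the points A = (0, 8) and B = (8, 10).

(1, 0)

(0, 8) + (8, 10). λ = (10 - 8)/(8 - 0) ≡ 2/8 mod 11. 8⁻¹ ≡ 7 (mod 11) since 8·7 = 56 ≡ 1, so λ ≡ 3.
  x = λ² - 0 - 8 = 9 - 8 ≡ 1; y = λ·(0 - 1) - 8 ≡ 0. → (1, 0)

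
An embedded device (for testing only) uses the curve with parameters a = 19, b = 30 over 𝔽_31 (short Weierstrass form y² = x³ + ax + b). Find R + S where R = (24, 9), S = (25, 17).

(15, 1)

(24, 9) + (25, 17). λ = (17 - 9)/(25 - 24) ≡ 8/1 mod 31. 1⁻¹ ≡ 1 (mod 31), so λ ≡ 8.
  x = λ² - 24 - 25 = 64 - 49 ≡ 15; y = λ·(24 - 15) - 9 ≡ 1. → (15, 1)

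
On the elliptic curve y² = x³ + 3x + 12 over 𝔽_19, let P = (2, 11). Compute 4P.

Repeated addition: build up to 4P.
2P: tangent at (2, 11): λ = (3·2² + 3)/(2·11) ≡ 15/3. 3⁻¹ ≡ 13 (mod 19), so λ ≡ 15·13 ≡ 5.
  x = λ² - 2 - 2 = 25 - 4 ≡ 2; y = λ·(2 - 2) - 11 ≡ 8. → (2, 8)
3P: (2, 8) + (2, 11): same x and y₁ ≡ -y₂, so the sum is O.
4P: O + (2, 11) = (2, 11) (identity).

(2, 11)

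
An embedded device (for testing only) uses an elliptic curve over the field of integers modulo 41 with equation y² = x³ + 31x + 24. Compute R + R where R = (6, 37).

tangent at (6, 37): λ = (3·6² + 31)/(2·37) ≡ 16/33. 33⁻¹ ≡ 5 (mod 41), so λ ≡ 16·5 ≡ 39.
  x = λ² - 6 - 6 = 1521 - 12 ≡ 33; y = λ·(6 - 33) - 37 ≡ 17. → (33, 17)

(33, 17)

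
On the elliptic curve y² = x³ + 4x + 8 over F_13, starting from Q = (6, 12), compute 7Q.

(12, 4)

Double-and-add on 7 = (111)₂. Start with Q = (6, 12) for the leading 1-bit.
double: tangent at (6, 12): λ = (3·6² + 4)/(2·12) ≡ 8/11. 11⁻¹ ≡ 6 (mod 13), so λ ≡ 8·6 ≡ 9.
  x = λ² - 6 - 6 = 81 - 12 ≡ 4; y = λ·(6 - 4) - 12 ≡ 6. → (4, 6)
add Q: (4, 6) + (6, 12). λ = (12 - 6)/(6 - 4) ≡ 6/2 mod 13. 2⁻¹ ≡ 7 (mod 13), so λ ≡ 3.
  x = λ² - 4 - 6 = 9 - 10 ≡ 12; y = λ·(4 - 12) - 6 ≡ 9. → (12, 9)
double: tangent at (12, 9): λ = (3·12² + 4)/(2·9) ≡ 7/5. 5⁻¹ ≡ 8 (mod 13) since 5·8 = 40 ≡ 1, so λ ≡ 7·8 ≡ 4.
  x = λ² - 12 - 12 = 16 - 24 ≡ 5; y = λ·(12 - 5) - 9 ≡ 6. → (5, 6)
add Q: (5, 6) + (6, 12). λ = (12 - 6)/(6 - 5) ≡ 6/1 mod 13. 1⁻¹ ≡ 1 (mod 13), so λ ≡ 6.
  x = λ² - 5 - 6 = 36 - 11 ≡ 12; y = λ·(5 - 12) - 6 ≡ 4. → (12, 4)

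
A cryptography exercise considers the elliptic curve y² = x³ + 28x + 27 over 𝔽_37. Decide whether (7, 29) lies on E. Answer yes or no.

no

y² = 29² ≡ 27; x³ + 28x + 27 = 566 ≡ 11 (mod 37). 27 ≠ 11.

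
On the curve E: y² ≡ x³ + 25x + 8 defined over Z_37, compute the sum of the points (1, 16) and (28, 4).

(5, 31)

(1, 16) + (28, 4). λ = (4 - 16)/(28 - 1) ≡ 25/27 mod 37. 27⁻¹ ≡ 11 (mod 37), so λ ≡ 16.
  x = λ² - 1 - 28 = 256 - 29 ≡ 5; y = λ·(1 - 5) - 16 ≡ 31. → (5, 31)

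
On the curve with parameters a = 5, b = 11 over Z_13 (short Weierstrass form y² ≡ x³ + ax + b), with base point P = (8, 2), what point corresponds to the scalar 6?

Repeated addition: build up to 6P.
2P: tangent at (8, 2): λ = (3·8² + 5)/(2·2) ≡ 2/4. 4⁻¹ ≡ 10 (mod 13), so λ ≡ 2·10 ≡ 7.
  x = λ² - 8 - 8 = 49 - 16 ≡ 7; y = λ·(8 - 7) - 2 ≡ 5. → (7, 5)
3P: (7, 5) + (8, 2). λ = (2 - 5)/(8 - 7) ≡ 10/1 mod 13. 1⁻¹ ≡ 1 (mod 13), so λ ≡ 10.
  x = λ² - 7 - 8 = 100 - 15 ≡ 7; y = λ·(7 - 7) - 5 ≡ 8. → (7, 8)
4P: (7, 8) + (8, 2). λ = (2 - 8)/(8 - 7) ≡ 7/1 mod 13. 1⁻¹ ≡ 1 (mod 13), so λ ≡ 7.
  x = λ² - 7 - 8 = 49 - 15 ≡ 8; y = λ·(7 - 8) - 8 ≡ 11. → (8, 11)
5P: (8, 11) + (8, 2): same x and y₁ ≡ -y₂, so the sum is the point at infinity.
6P: the point at infinity + (8, 2) = (8, 2) (identity).

(8, 2)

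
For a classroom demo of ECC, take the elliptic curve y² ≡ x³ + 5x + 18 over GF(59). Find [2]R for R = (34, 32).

(3, 1)

tangent at (34, 32): λ = (3·34² + 5)/(2·32) ≡ 51/5. 5⁻¹ ≡ 12 (mod 59) since 5·12 = 60 ≡ 1, so λ ≡ 51·12 ≡ 22.
  x = λ² - 34 - 34 = 484 - 68 ≡ 3; y = λ·(34 - 3) - 32 ≡ 1. → (3, 1)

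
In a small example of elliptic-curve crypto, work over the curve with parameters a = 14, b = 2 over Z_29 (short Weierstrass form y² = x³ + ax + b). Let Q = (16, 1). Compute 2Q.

tangent at (16, 1): λ = (3·16² + 14)/(2·1) ≡ 28/2. 2⁻¹ ≡ 15 (mod 29), so λ ≡ 28·15 ≡ 14.
  x = λ² - 16 - 16 = 196 - 32 ≡ 19; y = λ·(16 - 19) - 1 ≡ 15. → (19, 15)

(19, 15)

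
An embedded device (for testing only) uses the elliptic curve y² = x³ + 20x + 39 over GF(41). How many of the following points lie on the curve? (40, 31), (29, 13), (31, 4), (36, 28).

1

(40, 31): 31² ≡ 18, rhs ≡ 18 → on.
(29, 13): 13² ≡ 5, rhs ≡ 39 → off.
(31, 4): 4² ≡ 16, rhs ≡ 28 → off.
(36, 28): 28² ≡ 5, rhs ≡ 19 → off.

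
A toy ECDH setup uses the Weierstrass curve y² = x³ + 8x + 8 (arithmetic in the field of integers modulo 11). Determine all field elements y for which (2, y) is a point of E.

x³ + 8x + 8 = 32 ≡ 10 (mod 11).
10 is a non-residue mod 11; no y exists.

none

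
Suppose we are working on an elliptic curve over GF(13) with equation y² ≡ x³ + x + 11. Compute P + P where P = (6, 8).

tangent at (6, 8): λ = (3·6² + 1)/(2·8) ≡ 5/3. 3⁻¹ ≡ 9 (mod 13), so λ ≡ 5·9 ≡ 6.
  x = λ² - 6 - 6 = 36 - 12 ≡ 11; y = λ·(6 - 11) - 8 ≡ 1. → (11, 1)

(11, 1)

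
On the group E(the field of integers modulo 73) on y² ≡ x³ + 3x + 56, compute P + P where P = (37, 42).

tangent at (37, 42): λ = (3·37² + 3)/(2·42) ≡ 22/11. 11⁻¹ ≡ 20 (mod 73), so λ ≡ 22·20 ≡ 2.
  x = λ² - 37 - 37 = 4 - 74 ≡ 3; y = λ·(37 - 3) - 42 ≡ 26. → (3, 26)

(3, 26)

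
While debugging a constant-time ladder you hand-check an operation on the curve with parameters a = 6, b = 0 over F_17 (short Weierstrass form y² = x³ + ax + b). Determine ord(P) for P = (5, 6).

10

2P: tangent at (5, 6): λ = (3·5² + 6)/(2·6) ≡ 13/12. 12⁻¹ ≡ 10 (mod 17), so λ ≡ 13·10 ≡ 11.
  x = λ² - 5 - 5 = 121 - 10 ≡ 9; y = λ·(5 - 9) - 6 ≡ 1. → (9, 1)
3P: (9, 1) + (5, 6). λ = (6 - 1)/(5 - 9) ≡ 5/13 mod 17. 13⁻¹ ≡ 4 (mod 17) since 13·4 = 52 ≡ 1, so λ ≡ 3.
  x = λ² - 9 - 5 = 9 - 14 ≡ 12; y = λ·(9 - 12) - 1 ≡ 7. → (12, 7)
4P: (12, 7) + (5, 6). λ = (6 - 7)/(5 - 12) ≡ 16/10 mod 17. 10⁻¹ ≡ 12 (mod 17), so λ ≡ 5.
  x = λ² - 12 - 5 = 25 - 17 ≡ 8; y = λ·(12 - 8) - 7 ≡ 13. → (8, 13)
5P: (8, 13) + (5, 6). λ = (6 - 13)/(5 - 8) ≡ 10/14 mod 17. 14⁻¹ ≡ 11 (mod 17), so λ ≡ 8.
  x = λ² - 8 - 5 = 64 - 13 ≡ 0; y = λ·(8 - 0) - 13 ≡ 0. → (0, 0)
6P: (0, 0) + (5, 6). λ = (6 - 0)/(5 - 0) ≡ 6/5 mod 17. 5⁻¹ ≡ 7 (mod 17), so λ ≡ 8.
  x = λ² - 0 - 5 = 64 - 5 ≡ 8; y = λ·(0 - 8) - 0 ≡ 4. → (8, 4)
7P: (8, 4) + (5, 6). λ = (6 - 4)/(5 - 8) ≡ 2/14 mod 17. 14⁻¹ ≡ 11 (mod 17) since 14·11 = 154 ≡ 1, so λ ≡ 5.
  x = λ² - 8 - 5 = 25 - 13 ≡ 12; y = λ·(8 - 12) - 4 ≡ 10. → (12, 10)
8P: (12, 10) + (5, 6). λ = (6 - 10)/(5 - 12) ≡ 13/10 mod 17. 10⁻¹ ≡ 12 (mod 17), so λ ≡ 3.
  x = λ² - 12 - 5 = 9 - 17 ≡ 9; y = λ·(12 - 9) - 10 ≡ 16. → (9, 16)
9P: (9, 16) + (5, 6). λ = (6 - 16)/(5 - 9) ≡ 7/13 mod 17. 13⁻¹ ≡ 4 (mod 17), so λ ≡ 11.
  x = λ² - 9 - 5 = 121 - 14 ≡ 5; y = λ·(9 - 5) - 16 ≡ 11. → (5, 11)
10P: (5, 11) + (5, 6): same x and y₁ ≡ -y₂, so the sum is ∞.
10P = ∞, so the order is 10.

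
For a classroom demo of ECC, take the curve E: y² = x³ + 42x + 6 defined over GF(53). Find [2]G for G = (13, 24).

(16, 51)

tangent at (13, 24): λ = (3·13² + 42)/(2·24) ≡ 19/48. 48⁻¹ ≡ 21 (mod 53), so λ ≡ 19·21 ≡ 28.
  x = λ² - 13 - 13 = 784 - 26 ≡ 16; y = λ·(13 - 16) - 24 ≡ 51. → (16, 51)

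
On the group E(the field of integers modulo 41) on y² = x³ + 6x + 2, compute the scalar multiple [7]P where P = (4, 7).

Double-and-add on 7 = (111)₂. Start with P = (4, 7) for the leading 1-bit.
double: tangent at (4, 7): λ = (3·4² + 6)/(2·7) ≡ 13/14. 14⁻¹ ≡ 3 (mod 41) since 14·3 = 42 ≡ 1, so λ ≡ 13·3 ≡ 39.
  x = λ² - 4 - 4 = 1521 - 8 ≡ 37; y = λ·(4 - 37) - 7 ≡ 18. → (37, 18)
add P: (37, 18) + (4, 7). λ = (7 - 18)/(4 - 37) ≡ 30/8 mod 41. 8⁻¹ ≡ 36 (mod 41), so λ ≡ 14.
  x = λ² - 37 - 4 = 196 - 41 ≡ 32; y = λ·(37 - 32) - 18 ≡ 11. → (32, 11)
double: tangent at (32, 11): λ = (3·32² + 6)/(2·11) ≡ 3/22. 22⁻¹ ≡ 28 (mod 41) since 22·28 = 616 ≡ 1, so λ ≡ 3·28 ≡ 2.
  x = λ² - 32 - 32 = 4 - 64 ≡ 22; y = λ·(32 - 22) - 11 ≡ 9. → (22, 9)
add P: (22, 9) + (4, 7). λ = (7 - 9)/(4 - 22) ≡ 39/23 mod 41. 23⁻¹ ≡ 25 (mod 41), so λ ≡ 32.
  x = λ² - 22 - 4 = 1024 - 26 ≡ 14; y = λ·(22 - 14) - 9 ≡ 1. → (14, 1)

(14, 1)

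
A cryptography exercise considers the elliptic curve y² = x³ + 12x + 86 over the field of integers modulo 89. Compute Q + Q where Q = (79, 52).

(29, 9)

tangent at (79, 52): λ = (3·79² + 12)/(2·52) ≡ 45/15. 15⁻¹ ≡ 6 (mod 89), so λ ≡ 45·6 ≡ 3.
  x = λ² - 79 - 79 = 9 - 158 ≡ 29; y = λ·(79 - 29) - 52 ≡ 9. → (29, 9)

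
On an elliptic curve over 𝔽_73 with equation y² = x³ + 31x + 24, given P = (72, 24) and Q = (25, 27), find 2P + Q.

(48, 7)

First 2P:
Repeated addition: build up to 2P.
2P: tangent at (72, 24): λ = (3·72² + 31)/(2·24) ≡ 34/48. 48⁻¹ ≡ 35 (mod 73), so λ ≡ 34·35 ≡ 22.
  x = λ² - 72 - 72 = 484 - 144 ≡ 48; y = λ·(72 - 48) - 24 ≡ 66. → (48, 66)
2P = (48, 66).
Finally 2P + Q:
(48, 66) + (25, 27). λ = (27 - 66)/(25 - 48) ≡ 34/50 mod 73. 50⁻¹ ≡ 19 (mod 73), so λ ≡ 62.
  x = λ² - 48 - 25 = 3844 - 73 ≡ 48; y = λ·(48 - 48) - 66 ≡ 7. → (48, 7)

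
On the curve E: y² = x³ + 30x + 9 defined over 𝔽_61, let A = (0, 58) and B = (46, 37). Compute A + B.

(0, 58) + (46, 37). λ = (37 - 58)/(46 - 0) ≡ 40/46 mod 61. 46⁻¹ ≡ 4 (mod 61) since 46·4 = 184 ≡ 1, so λ ≡ 38.
  x = λ² - 0 - 46 = 1444 - 46 ≡ 56; y = λ·(0 - 56) - 58 ≡ 10. → (56, 10)

(56, 10)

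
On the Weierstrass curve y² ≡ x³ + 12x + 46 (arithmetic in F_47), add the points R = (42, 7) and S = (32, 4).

(42, 7) + (32, 4). λ = (4 - 7)/(32 - 42) ≡ 44/37 mod 47. 37⁻¹ ≡ 14 (mod 47), so λ ≡ 5.
  x = λ² - 42 - 32 = 25 - 74 ≡ 45; y = λ·(42 - 45) - 7 ≡ 25. → (45, 25)

(45, 25)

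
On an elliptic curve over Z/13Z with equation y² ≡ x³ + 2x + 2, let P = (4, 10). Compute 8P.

Repeated addition: build up to 8P.
2P: tangent at (4, 10): λ = (3·4² + 2)/(2·10) ≡ 11/7. 7⁻¹ ≡ 2 (mod 13), so λ ≡ 11·2 ≡ 9.
  x = λ² - 4 - 4 = 81 - 8 ≡ 8; y = λ·(4 - 8) - 10 ≡ 6. → (8, 6)
3P: (8, 6) + (4, 10). λ = (10 - 6)/(4 - 8) ≡ 4/9 mod 13. 9⁻¹ ≡ 3 (mod 13), so λ ≡ 12.
  x = λ² - 8 - 4 = 144 - 12 ≡ 2; y = λ·(8 - 2) - 6 ≡ 1. → (2, 1)
4P: (2, 1) + (4, 10). λ = (10 - 1)/(4 - 2) ≡ 9/2 mod 13. 2⁻¹ ≡ 7 (mod 13), so λ ≡ 11.
  x = λ² - 2 - 4 = 121 - 6 ≡ 11; y = λ·(2 - 11) - 1 ≡ 4. → (11, 4)
5P: (11, 4) + (4, 10). λ = (10 - 4)/(4 - 11) ≡ 6/6 mod 13. 6⁻¹ ≡ 11 (mod 13), so λ ≡ 1.
  x = λ² - 11 - 4 = 1 - 15 ≡ 12; y = λ·(11 - 12) - 4 ≡ 8. → (12, 8)
6P: (12, 8) + (4, 10). λ = (10 - 8)/(4 - 12) ≡ 2/5 mod 13. 5⁻¹ ≡ 8 (mod 13), so λ ≡ 3.
  x = λ² - 12 - 4 = 9 - 16 ≡ 6; y = λ·(12 - 6) - 8 ≡ 10. → (6, 10)
7P: (6, 10) + (4, 10). λ = (10 - 10)/(4 - 6) ≡ 0/11 mod 13. 11⁻¹ ≡ 6 (mod 13), so λ ≡ 0.
  x = λ² - 6 - 4 = 0 - 10 ≡ 3; y = λ·(6 - 3) - 10 ≡ 3. → (3, 3)
8P: (3, 3) + (4, 10). λ = (10 - 3)/(4 - 3) ≡ 7/1 mod 13. 1⁻¹ ≡ 1 (mod 13) since 1·1 = 1 ≡ 1, so λ ≡ 7.
  x = λ² - 3 - 4 = 49 - 7 ≡ 3; y = λ·(3 - 3) - 3 ≡ 10. → (3, 10)

(3, 10)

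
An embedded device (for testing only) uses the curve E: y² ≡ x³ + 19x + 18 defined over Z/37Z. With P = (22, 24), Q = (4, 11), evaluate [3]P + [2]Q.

First 3P:
Repeated addition: build up to 3P.
2P: tangent at (22, 24): λ = (3·22² + 19)/(2·24) ≡ 28/11. 11⁻¹ ≡ 27 (mod 37) since 11·27 = 297 ≡ 1, so λ ≡ 28·27 ≡ 16.
  x = λ² - 22 - 22 = 256 - 44 ≡ 27; y = λ·(22 - 27) - 24 ≡ 7. → (27, 7)
3P: (27, 7) + (22, 24). λ = (24 - 7)/(22 - 27) ≡ 17/32 mod 37. 32⁻¹ ≡ 22 (mod 37) since 32·22 = 704 ≡ 1, so λ ≡ 4.
  x = λ² - 27 - 22 = 16 - 49 ≡ 4; y = λ·(27 - 4) - 7 ≡ 11. → (4, 11)
3P = (4, 11).
Next 2Q:
Repeated addition: build up to 2Q.
2Q: tangent at (4, 11): λ = (3·4² + 19)/(2·11) ≡ 30/22. 22⁻¹ ≡ 32 (mod 37) since 22·32 = 704 ≡ 1, so λ ≡ 30·32 ≡ 35.
  x = λ² - 4 - 4 = 1225 - 8 ≡ 33; y = λ·(4 - 33) - 11 ≡ 10. → (33, 10)
2Q = (33, 10).
Finally 3P + 2Q:
(4, 11) + (33, 10). λ = (10 - 11)/(33 - 4) ≡ 36/29 mod 37. 29⁻¹ ≡ 23 (mod 37), so λ ≡ 14.
  x = λ² - 4 - 33 = 196 - 37 ≡ 11; y = λ·(4 - 11) - 11 ≡ 2. → (11, 2)

(11, 2)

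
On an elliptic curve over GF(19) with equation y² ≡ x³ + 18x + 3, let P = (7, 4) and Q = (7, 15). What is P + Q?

The two points share x = 7 and their y-coordinates satisfy 4 + 15 ≡ 0 (mod 19), so they are inverses. Their sum is the point at infinity.

O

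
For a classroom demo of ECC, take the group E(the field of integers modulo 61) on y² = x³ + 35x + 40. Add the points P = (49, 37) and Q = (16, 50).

(49, 37) + (16, 50). λ = (50 - 37)/(16 - 49) ≡ 13/28 mod 61. 28⁻¹ ≡ 24 (mod 61) since 28·24 = 672 ≡ 1, so λ ≡ 7.
  x = λ² - 49 - 16 = 49 - 65 ≡ 45; y = λ·(49 - 45) - 37 ≡ 52. → (45, 52)

(45, 52)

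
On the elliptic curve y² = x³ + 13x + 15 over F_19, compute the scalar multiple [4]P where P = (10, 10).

(9, 5)

Double-and-add on 4 = (100)₂. Start with P = (10, 10) for the leading 1-bit.
double: tangent at (10, 10): λ = (3·10² + 13)/(2·10) ≡ 9/1. 1⁻¹ ≡ 1 (mod 19) since 1·1 = 1 ≡ 1, so λ ≡ 9·1 ≡ 9.
  x = λ² - 10 - 10 = 81 - 20 ≡ 4; y = λ·(10 - 4) - 10 ≡ 6. → (4, 6)
double: tangent at (4, 6): λ = (3·4² + 13)/(2·6) ≡ 4/12. 12⁻¹ ≡ 8 (mod 19) since 12·8 = 96 ≡ 1, so λ ≡ 4·8 ≡ 13.
  x = λ² - 4 - 4 = 169 - 8 ≡ 9; y = λ·(4 - 9) - 6 ≡ 5. → (9, 5)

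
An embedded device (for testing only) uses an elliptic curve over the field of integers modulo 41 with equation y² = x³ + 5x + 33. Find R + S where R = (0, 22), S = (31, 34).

(18, 16)

(0, 22) + (31, 34). λ = (34 - 22)/(31 - 0) ≡ 12/31 mod 41. 31⁻¹ ≡ 4 (mod 41) since 31·4 = 124 ≡ 1, so λ ≡ 7.
  x = λ² - 0 - 31 = 49 - 31 ≡ 18; y = λ·(0 - 18) - 22 ≡ 16. → (18, 16)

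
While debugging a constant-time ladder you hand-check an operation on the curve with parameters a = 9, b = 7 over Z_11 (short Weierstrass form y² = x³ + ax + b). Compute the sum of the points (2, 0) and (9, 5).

(5, 1)

(2, 0) + (9, 5). λ = (5 - 0)/(9 - 2) ≡ 5/7 mod 11. 7⁻¹ ≡ 8 (mod 11) since 7·8 = 56 ≡ 1, so λ ≡ 7.
  x = λ² - 2 - 9 = 49 - 11 ≡ 5; y = λ·(2 - 5) - 0 ≡ 1. → (5, 1)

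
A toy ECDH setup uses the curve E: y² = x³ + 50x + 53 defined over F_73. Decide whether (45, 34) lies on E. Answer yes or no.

yes

y² = 34² ≡ 61; x³ + 50x + 53 = 93428 ≡ 61 (mod 73). 61 = 61.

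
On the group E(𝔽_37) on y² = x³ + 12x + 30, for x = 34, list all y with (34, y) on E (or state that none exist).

x³ + 12x + 30 = 39742 ≡ 4 (mod 37).
Square roots of 4 mod 37: 2 and 35 (since 2² = 4 ≡ 4).

2, 35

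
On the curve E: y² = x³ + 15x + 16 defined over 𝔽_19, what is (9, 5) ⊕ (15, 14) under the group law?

(2, 15)

(9, 5) + (15, 14). λ = (14 - 5)/(15 - 9) ≡ 9/6 mod 19. 6⁻¹ ≡ 16 (mod 19) since 6·16 = 96 ≡ 1, so λ ≡ 11.
  x = λ² - 9 - 15 = 121 - 24 ≡ 2; y = λ·(9 - 2) - 5 ≡ 15. → (2, 15)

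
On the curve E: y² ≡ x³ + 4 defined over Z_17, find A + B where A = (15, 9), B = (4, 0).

(15, 9) + (4, 0). λ = (0 - 9)/(4 - 15) ≡ 8/6 mod 17. 6⁻¹ ≡ 3 (mod 17) since 6·3 = 18 ≡ 1, so λ ≡ 7.
  x = λ² - 15 - 4 = 49 - 19 ≡ 13; y = λ·(15 - 13) - 9 ≡ 5. → (13, 5)

(13, 5)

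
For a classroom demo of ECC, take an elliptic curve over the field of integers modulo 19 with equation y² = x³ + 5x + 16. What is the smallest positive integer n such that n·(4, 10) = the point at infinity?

5

2P: tangent at (4, 10): λ = (3·4² + 5)/(2·10) ≡ 15/1. 1⁻¹ ≡ 1 (mod 19), so λ ≡ 15·1 ≡ 15.
  x = λ² - 4 - 4 = 225 - 8 ≡ 8; y = λ·(4 - 8) - 10 ≡ 6. → (8, 6)
3P: (8, 6) + (4, 10). λ = (10 - 6)/(4 - 8) ≡ 4/15 mod 19. 15⁻¹ ≡ 14 (mod 19), so λ ≡ 18.
  x = λ² - 8 - 4 = 324 - 12 ≡ 8; y = λ·(8 - 8) - 6 ≡ 13. → (8, 13)
4P: (8, 13) + (4, 10). λ = (10 - 13)/(4 - 8) ≡ 16/15 mod 19. 15⁻¹ ≡ 14 (mod 19) since 15·14 = 210 ≡ 1, so λ ≡ 15.
  x = λ² - 8 - 4 = 225 - 12 ≡ 4; y = λ·(8 - 4) - 13 ≡ 9. → (4, 9)
5P: (4, 9) + (4, 10): same x and y₁ ≡ -y₂, so the sum is the point at infinity.
5P = the point at infinity, so the order is 5.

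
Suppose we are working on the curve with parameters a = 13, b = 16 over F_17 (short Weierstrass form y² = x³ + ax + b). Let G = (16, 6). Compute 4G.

Repeated addition: build up to 4G.
2G: tangent at (16, 6): λ = (3·16² + 13)/(2·6) ≡ 16/12. 12⁻¹ ≡ 10 (mod 17) since 12·10 = 120 ≡ 1, so λ ≡ 16·10 ≡ 7.
  x = λ² - 16 - 16 = 49 - 32 ≡ 0; y = λ·(16 - 0) - 6 ≡ 4. → (0, 4)
3G: (0, 4) + (16, 6). λ = (6 - 4)/(16 - 0) ≡ 2/16 mod 17. 16⁻¹ ≡ 16 (mod 17), so λ ≡ 15.
  x = λ² - 0 - 16 = 225 - 16 ≡ 5; y = λ·(0 - 5) - 4 ≡ 6. → (5, 6)
4G: (5, 6) + (16, 6). λ = (6 - 6)/(16 - 5) ≡ 0/11 mod 17. 11⁻¹ ≡ 14 (mod 17), so λ ≡ 0.
  x = λ² - 5 - 16 = 0 - 21 ≡ 13; y = λ·(5 - 13) - 6 ≡ 11. → (13, 11)

(13, 11)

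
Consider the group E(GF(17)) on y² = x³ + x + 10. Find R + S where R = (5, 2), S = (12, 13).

(5, 2) + (12, 13). λ = (13 - 2)/(12 - 5) ≡ 11/7 mod 17. 7⁻¹ ≡ 5 (mod 17) since 7·5 = 35 ≡ 1, so λ ≡ 4.
  x = λ² - 5 - 12 = 16 - 17 ≡ 16; y = λ·(5 - 16) - 2 ≡ 5. → (16, 5)

(16, 5)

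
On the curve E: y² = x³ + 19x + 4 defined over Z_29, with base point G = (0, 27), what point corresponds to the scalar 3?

(7, 4)

Repeated addition: build up to 3G.
2G: tangent at (0, 27): λ = (3·0² + 19)/(2·27) ≡ 19/25. 25⁻¹ ≡ 7 (mod 29), so λ ≡ 19·7 ≡ 17.
  x = λ² - 0 - 0 = 289 - 0 ≡ 28; y = λ·(0 - 28) - 27 ≡ 19. → (28, 19)
3G: (28, 19) + (0, 27). λ = (27 - 19)/(0 - 28) ≡ 8/1 mod 29. 1⁻¹ ≡ 1 (mod 29) since 1·1 = 1 ≡ 1, so λ ≡ 8.
  x = λ² - 28 - 0 = 64 - 28 ≡ 7; y = λ·(28 - 7) - 19 ≡ 4. → (7, 4)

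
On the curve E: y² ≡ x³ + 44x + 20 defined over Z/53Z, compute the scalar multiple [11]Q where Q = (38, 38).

Double-and-add on 11 = (1011)₂. Start with Q = (38, 38) for the leading 1-bit.
double: tangent at (38, 38): λ = (3·38² + 44)/(2·38) ≡ 30/23. 23⁻¹ ≡ 30 (mod 53), so λ ≡ 30·30 ≡ 52.
  x = λ² - 38 - 38 = 2704 - 76 ≡ 31; y = λ·(38 - 31) - 38 ≡ 8. → (31, 8)
double: tangent at (31, 8): λ = (3·31² + 44)/(2·8) ≡ 12/16. 16⁻¹ ≡ 10 (mod 53) since 16·10 = 160 ≡ 1, so λ ≡ 12·10 ≡ 14.
  x = λ² - 31 - 31 = 196 - 62 ≡ 28; y = λ·(31 - 28) - 8 ≡ 34. → (28, 34)
add Q: (28, 34) + (38, 38). λ = (38 - 34)/(38 - 28) ≡ 4/10 mod 53. 10⁻¹ ≡ 16 (mod 53), so λ ≡ 11.
  x = λ² - 28 - 38 = 121 - 66 ≡ 2; y = λ·(28 - 2) - 34 ≡ 40. → (2, 40)
double: tangent at (2, 40): λ = (3·2² + 44)/(2·40) ≡ 3/27. 27⁻¹ ≡ 2 (mod 53), so λ ≡ 3·2 ≡ 6.
  x = λ² - 2 - 2 = 36 - 4 ≡ 32; y = λ·(2 - 32) - 40 ≡ 45. → (32, 45)
add Q: (32, 45) + (38, 38). λ = (38 - 45)/(38 - 32) ≡ 46/6 mod 53. 6⁻¹ ≡ 9 (mod 53), so λ ≡ 43.
  x = λ² - 32 - 38 = 1849 - 70 ≡ 30; y = λ·(32 - 30) - 45 ≡ 41. → (30, 41)

(30, 41)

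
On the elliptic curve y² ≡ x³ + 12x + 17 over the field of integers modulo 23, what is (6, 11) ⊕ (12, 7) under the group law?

(6, 11) + (12, 7). λ = (7 - 11)/(12 - 6) ≡ 19/6 mod 23. 6⁻¹ ≡ 4 (mod 23), so λ ≡ 7.
  x = λ² - 6 - 12 = 49 - 18 ≡ 8; y = λ·(6 - 8) - 11 ≡ 21. → (8, 21)

(8, 21)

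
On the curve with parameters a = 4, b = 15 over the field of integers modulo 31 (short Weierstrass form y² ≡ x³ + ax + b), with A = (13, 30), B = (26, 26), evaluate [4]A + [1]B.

(8, 30)

First 4A:
Repeated addition: build up to 4A.
2A: tangent at (13, 30): λ = (3·13² + 4)/(2·30) ≡ 15/29. 29⁻¹ ≡ 15 (mod 31), so λ ≡ 15·15 ≡ 8.
  x = λ² - 13 - 13 = 64 - 26 ≡ 7; y = λ·(13 - 7) - 30 ≡ 18. → (7, 18)
3A: (7, 18) + (13, 30). λ = (30 - 18)/(13 - 7) ≡ 12/6 mod 31. 6⁻¹ ≡ 26 (mod 31), so λ ≡ 2.
  x = λ² - 7 - 13 = 4 - 20 ≡ 15; y = λ·(7 - 15) - 18 ≡ 28. → (15, 28)
4A: (15, 28) + (13, 30). λ = (30 - 28)/(13 - 15) ≡ 2/29 mod 31. 29⁻¹ ≡ 15 (mod 31), so λ ≡ 30.
  x = λ² - 15 - 13 = 900 - 28 ≡ 4; y = λ·(15 - 4) - 28 ≡ 23. → (4, 23)
4A = (4, 23).
Finally 4A + B:
(4, 23) + (26, 26). λ = (26 - 23)/(26 - 4) ≡ 3/22 mod 31. 22⁻¹ ≡ 24 (mod 31) since 22·24 = 528 ≡ 1, so λ ≡ 10.
  x = λ² - 4 - 26 = 100 - 30 ≡ 8; y = λ·(4 - 8) - 23 ≡ 30. → (8, 30)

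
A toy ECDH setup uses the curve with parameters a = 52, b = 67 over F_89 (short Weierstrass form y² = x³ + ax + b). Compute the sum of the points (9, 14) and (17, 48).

(31, 26)

(9, 14) + (17, 48). λ = (48 - 14)/(17 - 9) ≡ 34/8 mod 89. 8⁻¹ ≡ 78 (mod 89), so λ ≡ 71.
  x = λ² - 9 - 17 = 5041 - 26 ≡ 31; y = λ·(9 - 31) - 14 ≡ 26. → (31, 26)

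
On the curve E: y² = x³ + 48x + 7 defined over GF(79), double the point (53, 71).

(65, 64)

tangent at (53, 71): λ = (3·53² + 48)/(2·71) ≡ 22/63. 63⁻¹ ≡ 74 (mod 79), so λ ≡ 22·74 ≡ 48.
  x = λ² - 53 - 53 = 2304 - 106 ≡ 65; y = λ·(53 - 65) - 71 ≡ 64. → (65, 64)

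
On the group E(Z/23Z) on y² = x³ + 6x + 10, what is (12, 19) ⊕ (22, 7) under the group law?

(12, 19) + (22, 7). λ = (7 - 19)/(22 - 12) ≡ 11/10 mod 23. 10⁻¹ ≡ 7 (mod 23), so λ ≡ 8.
  x = λ² - 12 - 22 = 64 - 34 ≡ 7; y = λ·(12 - 7) - 19 ≡ 21. → (7, 21)

(7, 21)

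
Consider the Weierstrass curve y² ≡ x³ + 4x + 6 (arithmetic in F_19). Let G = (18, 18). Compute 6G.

Repeated addition: build up to 6G.
2G: tangent at (18, 18): λ = (3·18² + 4)/(2·18) ≡ 7/17. 17⁻¹ ≡ 9 (mod 19), so λ ≡ 7·9 ≡ 6.
  x = λ² - 18 - 18 = 36 - 36 ≡ 0; y = λ·(18 - 0) - 18 ≡ 14. → (0, 14)
3G: (0, 14) + (18, 18). λ = (18 - 14)/(18 - 0) ≡ 4/18 mod 19. 18⁻¹ ≡ 18 (mod 19) since 18·18 = 324 ≡ 1, so λ ≡ 15.
  x = λ² - 0 - 18 = 225 - 18 ≡ 17; y = λ·(0 - 17) - 14 ≡ 16. → (17, 16)
4G: (17, 16) + (18, 18). λ = (18 - 16)/(18 - 17) ≡ 2/1 mod 19. 1⁻¹ ≡ 1 (mod 19), so λ ≡ 2.
  x = λ² - 17 - 18 = 4 - 35 ≡ 7; y = λ·(17 - 7) - 16 ≡ 4. → (7, 4)
5G: (7, 4) + (18, 18). λ = (18 - 4)/(18 - 7) ≡ 14/11 mod 19. 11⁻¹ ≡ 7 (mod 19) since 11·7 = 77 ≡ 1, so λ ≡ 3.
  x = λ² - 7 - 18 = 9 - 25 ≡ 3; y = λ·(7 - 3) - 4 ≡ 8. → (3, 8)
6G: (3, 8) + (18, 18). λ = (18 - 8)/(18 - 3) ≡ 10/15 mod 19. 15⁻¹ ≡ 14 (mod 19), so λ ≡ 7.
  x = λ² - 3 - 18 = 49 - 21 ≡ 9; y = λ·(3 - 9) - 8 ≡ 7. → (9, 7)

(9, 7)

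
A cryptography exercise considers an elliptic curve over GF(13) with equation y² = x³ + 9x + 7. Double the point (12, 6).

tangent at (12, 6): λ = (3·12² + 9)/(2·6) ≡ 12/12. 12⁻¹ ≡ 12 (mod 13) since 12·12 = 144 ≡ 1, so λ ≡ 12·12 ≡ 1.
  x = λ² - 12 - 12 = 1 - 24 ≡ 3; y = λ·(12 - 3) - 6 ≡ 3. → (3, 3)

(3, 3)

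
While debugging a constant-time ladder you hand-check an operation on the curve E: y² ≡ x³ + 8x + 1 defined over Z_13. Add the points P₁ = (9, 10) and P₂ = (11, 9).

(9, 10) + (11, 9). λ = (9 - 10)/(11 - 9) ≡ 12/2 mod 13. 2⁻¹ ≡ 7 (mod 13) since 2·7 = 14 ≡ 1, so λ ≡ 6.
  x = λ² - 9 - 11 = 36 - 20 ≡ 3; y = λ·(9 - 3) - 10 ≡ 0. → (3, 0)

(3, 0)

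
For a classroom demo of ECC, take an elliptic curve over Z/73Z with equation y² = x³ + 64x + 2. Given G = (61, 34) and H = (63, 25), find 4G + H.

(59, 42)

First 4G:
Repeated addition: build up to 4G.
2G: tangent at (61, 34): λ = (3·61² + 64)/(2·34) ≡ 58/68. 68⁻¹ ≡ 29 (mod 73), so λ ≡ 58·29 ≡ 3.
  x = λ² - 61 - 61 = 9 - 122 ≡ 33; y = λ·(61 - 33) - 34 ≡ 50. → (33, 50)
3G: (33, 50) + (61, 34). λ = (34 - 50)/(61 - 33) ≡ 57/28 mod 73. 28⁻¹ ≡ 60 (mod 73), so λ ≡ 62.
  x = λ² - 33 - 61 = 3844 - 94 ≡ 27; y = λ·(33 - 27) - 50 ≡ 30. → (27, 30)
4G: (27, 30) + (61, 34). λ = (34 - 30)/(61 - 27) ≡ 4/34 mod 73. 34⁻¹ ≡ 58 (mod 73) since 34·58 = 1972 ≡ 1, so λ ≡ 13.
  x = λ² - 27 - 61 = 169 - 88 ≡ 8; y = λ·(27 - 8) - 30 ≡ 71. → (8, 71)
4G = (8, 71).
Finally 4G + H:
(8, 71) + (63, 25). λ = (25 - 71)/(63 - 8) ≡ 27/55 mod 73. 55⁻¹ ≡ 4 (mod 73) since 55·4 = 220 ≡ 1, so λ ≡ 35.
  x = λ² - 8 - 63 = 1225 - 71 ≡ 59; y = λ·(8 - 59) - 71 ≡ 42. → (59, 42)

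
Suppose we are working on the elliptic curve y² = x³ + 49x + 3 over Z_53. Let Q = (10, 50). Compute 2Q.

tangent at (10, 50): λ = (3·10² + 49)/(2·50) ≡ 31/47. 47⁻¹ ≡ 44 (mod 53) since 47·44 = 2068 ≡ 1, so λ ≡ 31·44 ≡ 39.
  x = λ² - 10 - 10 = 1521 - 20 ≡ 17; y = λ·(10 - 17) - 50 ≡ 48. → (17, 48)

(17, 48)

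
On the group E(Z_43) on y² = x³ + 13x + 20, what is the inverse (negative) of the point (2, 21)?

-(2, 21) = (2, -21 mod 43) = (2, 22).

(2, 22)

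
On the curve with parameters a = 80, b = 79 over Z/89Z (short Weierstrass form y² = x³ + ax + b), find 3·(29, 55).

(39, 29)

Write P = (29, 55).
Repeated addition: build up to 3P.
2P: tangent at (29, 55): λ = (3·29² + 80)/(2·55) ≡ 22/21. 21⁻¹ ≡ 17 (mod 89), so λ ≡ 22·17 ≡ 18.
  x = λ² - 29 - 29 = 324 - 58 ≡ 88; y = λ·(29 - 88) - 55 ≡ 40. → (88, 40)
3P: (88, 40) + (29, 55). λ = (55 - 40)/(29 - 88) ≡ 15/30 mod 89. 30⁻¹ ≡ 3 (mod 89), so λ ≡ 45.
  x = λ² - 88 - 29 = 2025 - 117 ≡ 39; y = λ·(88 - 39) - 40 ≡ 29. → (39, 29)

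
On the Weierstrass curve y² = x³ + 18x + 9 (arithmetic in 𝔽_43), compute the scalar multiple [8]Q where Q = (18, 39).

Repeated addition: build up to 8Q.
2Q: tangent at (18, 39): λ = (3·18² + 18)/(2·39) ≡ 1/35. 35⁻¹ ≡ 16 (mod 43), so λ ≡ 1·16 ≡ 16.
  x = λ² - 18 - 18 = 256 - 36 ≡ 5; y = λ·(18 - 5) - 39 ≡ 40. → (5, 40)
3Q: (5, 40) + (18, 39). λ = (39 - 40)/(18 - 5) ≡ 42/13 mod 43. 13⁻¹ ≡ 10 (mod 43) since 13·10 = 130 ≡ 1, so λ ≡ 33.
  x = λ² - 5 - 18 = 1089 - 23 ≡ 34; y = λ·(5 - 34) - 40 ≡ 35. → (34, 35)
4Q: (34, 35) + (18, 39). λ = (39 - 35)/(18 - 34) ≡ 4/27 mod 43. 27⁻¹ ≡ 8 (mod 43), so λ ≡ 32.
  x = λ² - 34 - 18 = 1024 - 52 ≡ 26; y = λ·(34 - 26) - 35 ≡ 6. → (26, 6)
5Q: (26, 6) + (18, 39). λ = (39 - 6)/(18 - 26) ≡ 33/35 mod 43. 35⁻¹ ≡ 16 (mod 43) since 35·16 = 560 ≡ 1, so λ ≡ 12.
  x = λ² - 26 - 18 = 144 - 44 ≡ 14; y = λ·(26 - 14) - 6 ≡ 9. → (14, 9)
6Q: (14, 9) + (18, 39). λ = (39 - 9)/(18 - 14) ≡ 30/4 mod 43. 4⁻¹ ≡ 11 (mod 43) since 4·11 = 44 ≡ 1, so λ ≡ 29.
  x = λ² - 14 - 18 = 841 - 32 ≡ 35; y = λ·(14 - 35) - 9 ≡ 27. → (35, 27)
7Q: (35, 27) + (18, 39). λ = (39 - 27)/(18 - 35) ≡ 12/26 mod 43. 26⁻¹ ≡ 5 (mod 43) since 26·5 = 130 ≡ 1, so λ ≡ 17.
  x = λ² - 35 - 18 = 289 - 53 ≡ 21; y = λ·(35 - 21) - 27 ≡ 39. → (21, 39)
8Q: (21, 39) + (18, 39). λ = (39 - 39)/(18 - 21) ≡ 0/40 mod 43. 40⁻¹ ≡ 14 (mod 43), so λ ≡ 0.
  x = λ² - 21 - 18 = 0 - 39 ≡ 4; y = λ·(21 - 4) - 39 ≡ 4. → (4, 4)

(4, 4)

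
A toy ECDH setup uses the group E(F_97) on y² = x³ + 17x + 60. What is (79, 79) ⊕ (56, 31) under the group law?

(32, 95)

(79, 79) + (56, 31). λ = (31 - 79)/(56 - 79) ≡ 49/74 mod 97. 74⁻¹ ≡ 59 (mod 97), so λ ≡ 78.
  x = λ² - 79 - 56 = 6084 - 135 ≡ 32; y = λ·(79 - 32) - 79 ≡ 95. → (32, 95)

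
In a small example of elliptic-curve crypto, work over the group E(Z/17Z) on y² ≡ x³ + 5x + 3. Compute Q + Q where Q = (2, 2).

(13, 15)

tangent at (2, 2): λ = (3·2² + 5)/(2·2) ≡ 0/4. 4⁻¹ ≡ 13 (mod 17), so λ ≡ 0·13 ≡ 0.
  x = λ² - 2 - 2 = 0 - 4 ≡ 13; y = λ·(2 - 13) - 2 ≡ 15. → (13, 15)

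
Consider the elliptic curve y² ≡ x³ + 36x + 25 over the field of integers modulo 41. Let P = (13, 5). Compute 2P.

(16, 33)

tangent at (13, 5): λ = (3·13² + 36)/(2·5) ≡ 10/10. 10⁻¹ ≡ 37 (mod 41), so λ ≡ 10·37 ≡ 1.
  x = λ² - 13 - 13 = 1 - 26 ≡ 16; y = λ·(13 - 16) - 5 ≡ 33. → (16, 33)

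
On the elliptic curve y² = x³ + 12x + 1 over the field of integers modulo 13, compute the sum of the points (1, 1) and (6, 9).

(7, 5)

(1, 1) + (6, 9). λ = (9 - 1)/(6 - 1) ≡ 8/5 mod 13. 5⁻¹ ≡ 8 (mod 13), so λ ≡ 12.
  x = λ² - 1 - 6 = 144 - 7 ≡ 7; y = λ·(1 - 7) - 1 ≡ 5. → (7, 5)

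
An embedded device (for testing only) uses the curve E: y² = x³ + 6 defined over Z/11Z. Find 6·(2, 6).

(3, 0)

Write G = (2, 6).
Double-and-add on 6 = (110)₂. Start with G = (2, 6) for the leading 1-bit.
double: tangent at (2, 6): λ = (3·2² + 0)/(2·6) ≡ 1/1. 1⁻¹ ≡ 1 (mod 11), so λ ≡ 1·1 ≡ 1.
  x = λ² - 2 - 2 = 1 - 4 ≡ 8; y = λ·(2 - 8) - 6 ≡ 10. → (8, 10)
add G: (8, 10) + (2, 6). λ = (6 - 10)/(2 - 8) ≡ 7/5 mod 11. 5⁻¹ ≡ 9 (mod 11) since 5·9 = 45 ≡ 1, so λ ≡ 8.
  x = λ² - 8 - 2 = 64 - 10 ≡ 10; y = λ·(8 - 10) - 10 ≡ 7. → (10, 7)
double: tangent at (10, 7): λ = (3·10² + 0)/(2·7) ≡ 3/3. 3⁻¹ ≡ 4 (mod 11), so λ ≡ 3·4 ≡ 1.
  x = λ² - 10 - 10 = 1 - 20 ≡ 3; y = λ·(10 - 3) - 7 ≡ 0. → (3, 0)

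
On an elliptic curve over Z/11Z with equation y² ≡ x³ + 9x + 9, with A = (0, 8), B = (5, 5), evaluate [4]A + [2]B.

First 4A:
Double-and-add on 4 = (100)₂. Start with A = (0, 8) for the leading 1-bit.
double: tangent at (0, 8): λ = (3·0² + 9)/(2·8) ≡ 9/5. 5⁻¹ ≡ 9 (mod 11) since 5·9 = 45 ≡ 1, so λ ≡ 9·9 ≡ 4.
  x = λ² - 0 - 0 = 16 - 0 ≡ 5; y = λ·(0 - 5) - 8 ≡ 5. → (5, 5)
double: tangent at (5, 5): λ = (3·5² + 9)/(2·5) ≡ 7/10. 10⁻¹ ≡ 10 (mod 11), so λ ≡ 7·10 ≡ 4.
  x = λ² - 5 - 5 = 16 - 10 ≡ 6; y = λ·(5 - 6) - 5 ≡ 2. → (6, 2)
4A = (6, 2).
Next 2B:
Repeated addition: build up to 2B.
2B: tangent at (5, 5): λ = (3·5² + 9)/(2·5) ≡ 7/10. 10⁻¹ ≡ 10 (mod 11) since 10·10 = 100 ≡ 1, so λ ≡ 7·10 ≡ 4.
  x = λ² - 5 - 5 = 16 - 10 ≡ 6; y = λ·(5 - 6) - 5 ≡ 2. → (6, 2)
2B = (6, 2).
Finally 4A + 2B:
tangent at (6, 2): λ = (3·6² + 9)/(2·2) ≡ 7/4. 4⁻¹ ≡ 3 (mod 11), so λ ≡ 7·3 ≡ 10.
  x = λ² - 6 - 6 = 100 - 12 ≡ 0; y = λ·(6 - 0) - 2 ≡ 3. → (0, 3)

(0, 3)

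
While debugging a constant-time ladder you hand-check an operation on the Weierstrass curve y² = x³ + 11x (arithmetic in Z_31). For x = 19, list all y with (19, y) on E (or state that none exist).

0

x³ + 11x + 0 = 7068 ≡ 0 (mod 31).
Only y = 0 satisfies y² ≡ 0.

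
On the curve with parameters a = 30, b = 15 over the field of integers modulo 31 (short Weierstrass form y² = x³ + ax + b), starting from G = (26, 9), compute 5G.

O

Double-and-add on 5 = (101)₂. Start with G = (26, 9) for the leading 1-bit.
double: tangent at (26, 9): λ = (3·26² + 30)/(2·9) ≡ 12/18. 18⁻¹ ≡ 19 (mod 31), so λ ≡ 12·19 ≡ 11.
  x = λ² - 26 - 26 = 121 - 52 ≡ 7; y = λ·(26 - 7) - 9 ≡ 14. → (7, 14)
double: tangent at (7, 14): λ = (3·7² + 30)/(2·14) ≡ 22/28. 28⁻¹ ≡ 10 (mod 31) since 28·10 = 280 ≡ 1, so λ ≡ 22·10 ≡ 3.
  x = λ² - 7 - 7 = 9 - 14 ≡ 26; y = λ·(7 - 26) - 14 ≡ 22. → (26, 22)
add G: (26, 22) + (26, 9): same x and y₁ ≡ -y₂, so the sum is O.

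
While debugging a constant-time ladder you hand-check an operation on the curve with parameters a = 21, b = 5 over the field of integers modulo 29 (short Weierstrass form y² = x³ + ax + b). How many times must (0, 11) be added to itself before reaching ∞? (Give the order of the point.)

2P: tangent at (0, 11): λ = (3·0² + 21)/(2·11) ≡ 21/22. 22⁻¹ ≡ 4 (mod 29) since 22·4 = 88 ≡ 1, so λ ≡ 21·4 ≡ 26.
  x = λ² - 0 - 0 = 676 - 0 ≡ 9; y = λ·(0 - 9) - 11 ≡ 16. → (9, 16)
3P: (9, 16) + (0, 11). λ = (11 - 16)/(0 - 9) ≡ 24/20 mod 29. 20⁻¹ ≡ 16 (mod 29) since 20·16 = 320 ≡ 1, so λ ≡ 7.
  x = λ² - 9 - 0 = 49 - 9 ≡ 11; y = λ·(9 - 11) - 16 ≡ 28. → (11, 28)
4P: (11, 28) + (0, 11). λ = (11 - 28)/(0 - 11) ≡ 12/18 mod 29. 18⁻¹ ≡ 21 (mod 29) since 18·21 = 378 ≡ 1, so λ ≡ 20.
  x = λ² - 11 - 0 = 400 - 11 ≡ 12; y = λ·(11 - 12) - 28 ≡ 10. → (12, 10)
5P: (12, 10) + (0, 11). λ = (11 - 10)/(0 - 12) ≡ 1/17 mod 29. 17⁻¹ ≡ 12 (mod 29), so λ ≡ 12.
  x = λ² - 12 - 0 = 144 - 12 ≡ 16; y = λ·(12 - 16) - 10 ≡ 0. → (16, 0)
6P: (16, 0) + (0, 11). λ = (11 - 0)/(0 - 16) ≡ 11/13 mod 29. 13⁻¹ ≡ 9 (mod 29) since 13·9 = 117 ≡ 1, so λ ≡ 12.
  x = λ² - 16 - 0 = 144 - 16 ≡ 12; y = λ·(16 - 12) - 0 ≡ 19. → (12, 19)
7P: (12, 19) + (0, 11). λ = (11 - 19)/(0 - 12) ≡ 21/17 mod 29. 17⁻¹ ≡ 12 (mod 29), so λ ≡ 20.
  x = λ² - 12 - 0 = 400 - 12 ≡ 11; y = λ·(12 - 11) - 19 ≡ 1. → (11, 1)
8P: (11, 1) + (0, 11). λ = (11 - 1)/(0 - 11) ≡ 10/18 mod 29. 18⁻¹ ≡ 21 (mod 29), so λ ≡ 7.
  x = λ² - 11 - 0 = 49 - 11 ≡ 9; y = λ·(11 - 9) - 1 ≡ 13. → (9, 13)
9P: (9, 13) + (0, 11). λ = (11 - 13)/(0 - 9) ≡ 27/20 mod 29. 20⁻¹ ≡ 16 (mod 29), so λ ≡ 26.
  x = λ² - 9 - 0 = 676 - 9 ≡ 0; y = λ·(9 - 0) - 13 ≡ 18. → (0, 18)
10P: (0, 18) + (0, 11): same x and y₁ ≡ -y₂, so the sum is ∞.
10P = ∞, so the order is 10.

10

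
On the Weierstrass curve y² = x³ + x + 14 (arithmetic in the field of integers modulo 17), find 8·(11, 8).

Write G = (11, 8).
Double-and-add on 8 = (1000)₂. Start with G = (11, 8) for the leading 1-bit.
double: tangent at (11, 8): λ = (3·11² + 1)/(2·8) ≡ 7/16. 16⁻¹ ≡ 16 (mod 17), so λ ≡ 7·16 ≡ 10.
  x = λ² - 11 - 11 = 100 - 22 ≡ 10; y = λ·(11 - 10) - 8 ≡ 2. → (10, 2)
double: tangent at (10, 2): λ = (3·10² + 1)/(2·2) ≡ 12/4. 4⁻¹ ≡ 13 (mod 17), so λ ≡ 12·13 ≡ 3.
  x = λ² - 10 - 10 = 9 - 20 ≡ 6; y = λ·(10 - 6) - 2 ≡ 10. → (6, 10)
double: tangent at (6, 10): λ = (3·6² + 1)/(2·10) ≡ 7/3. 3⁻¹ ≡ 6 (mod 17), so λ ≡ 7·6 ≡ 8.
  x = λ² - 6 - 6 = 64 - 12 ≡ 1; y = λ·(6 - 1) - 10 ≡ 13. → (1, 13)

(1, 13)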